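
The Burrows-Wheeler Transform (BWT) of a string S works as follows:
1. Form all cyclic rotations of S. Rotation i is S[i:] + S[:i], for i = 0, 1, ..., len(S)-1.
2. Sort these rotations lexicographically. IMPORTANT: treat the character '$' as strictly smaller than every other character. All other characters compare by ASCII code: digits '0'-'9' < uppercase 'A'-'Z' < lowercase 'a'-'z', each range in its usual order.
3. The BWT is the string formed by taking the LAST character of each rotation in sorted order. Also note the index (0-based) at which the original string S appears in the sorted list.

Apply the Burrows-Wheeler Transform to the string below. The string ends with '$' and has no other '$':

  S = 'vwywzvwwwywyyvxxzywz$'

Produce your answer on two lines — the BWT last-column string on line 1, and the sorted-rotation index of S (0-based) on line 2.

All 21 rotations (rotation i = S[i:]+S[:i]):
  rot[0] = vwywzvwwwywyyvxxzywz$
  rot[1] = wywzvwwwywyyvxxzywz$v
  rot[2] = ywzvwwwywyyvxxzywz$vw
  rot[3] = wzvwwwywyyvxxzywz$vwy
  rot[4] = zvwwwywyyvxxzywz$vwyw
  rot[5] = vwwwywyyvxxzywz$vwywz
  rot[6] = wwwywyyvxxzywz$vwywzv
  rot[7] = wwywyyvxxzywz$vwywzvw
  rot[8] = wywyyvxxzywz$vwywzvww
  rot[9] = ywyyvxxzywz$vwywzvwww
  rot[10] = wyyvxxzywz$vwywzvwwwy
  rot[11] = yyvxxzywz$vwywzvwwwyw
  rot[12] = yvxxzywz$vwywzvwwwywy
  rot[13] = vxxzywz$vwywzvwwwywyy
  rot[14] = xxzywz$vwywzvwwwywyyv
  rot[15] = xzywz$vwywzvwwwywyyvx
  rot[16] = zywz$vwywzvwwwywyyvxx
  rot[17] = ywz$vwywzvwwwywyyvxxz
  rot[18] = wz$vwywzvwwwywyyvxxzy
  rot[19] = z$vwywzvwwwywyyvxxzyw
  rot[20] = $vwywzvwwwywyyvxxzywz
Sorted (with $ < everything):
  sorted[0] = $vwywzvwwwywyyvxxzywz  (last char: 'z')
  sorted[1] = vwwwywyyvxxzywz$vwywz  (last char: 'z')
  sorted[2] = vwywzvwwwywyyvxxzywz$  (last char: '$')
  sorted[3] = vxxzywz$vwywzvwwwywyy  (last char: 'y')
  sorted[4] = wwwywyyvxxzywz$vwywzv  (last char: 'v')
  sorted[5] = wwywyyvxxzywz$vwywzvw  (last char: 'w')
  sorted[6] = wywyyvxxzywz$vwywzvww  (last char: 'w')
  sorted[7] = wywzvwwwywyyvxxzywz$v  (last char: 'v')
  sorted[8] = wyyvxxzywz$vwywzvwwwy  (last char: 'y')
  sorted[9] = wz$vwywzvwwwywyyvxxzy  (last char: 'y')
  sorted[10] = wzvwwwywyyvxxzywz$vwy  (last char: 'y')
  sorted[11] = xxzywz$vwywzvwwwywyyv  (last char: 'v')
  sorted[12] = xzywz$vwywzvwwwywyyvx  (last char: 'x')
  sorted[13] = yvxxzywz$vwywzvwwwywy  (last char: 'y')
  sorted[14] = ywyyvxxzywz$vwywzvwww  (last char: 'w')
  sorted[15] = ywz$vwywzvwwwywyyvxxz  (last char: 'z')
  sorted[16] = ywzvwwwywyyvxxzywz$vw  (last char: 'w')
  sorted[17] = yyvxxzywz$vwywzvwwwyw  (last char: 'w')
  sorted[18] = z$vwywzvwwwywyyvxxzyw  (last char: 'w')
  sorted[19] = zvwwwywyyvxxzywz$vwyw  (last char: 'w')
  sorted[20] = zywz$vwywzvwwwywyyvxx  (last char: 'x')
Last column: zz$yvwwvyyyvxywzwwwwx
Original string S is at sorted index 2

Answer: zz$yvwwvyyyvxywzwwwwx
2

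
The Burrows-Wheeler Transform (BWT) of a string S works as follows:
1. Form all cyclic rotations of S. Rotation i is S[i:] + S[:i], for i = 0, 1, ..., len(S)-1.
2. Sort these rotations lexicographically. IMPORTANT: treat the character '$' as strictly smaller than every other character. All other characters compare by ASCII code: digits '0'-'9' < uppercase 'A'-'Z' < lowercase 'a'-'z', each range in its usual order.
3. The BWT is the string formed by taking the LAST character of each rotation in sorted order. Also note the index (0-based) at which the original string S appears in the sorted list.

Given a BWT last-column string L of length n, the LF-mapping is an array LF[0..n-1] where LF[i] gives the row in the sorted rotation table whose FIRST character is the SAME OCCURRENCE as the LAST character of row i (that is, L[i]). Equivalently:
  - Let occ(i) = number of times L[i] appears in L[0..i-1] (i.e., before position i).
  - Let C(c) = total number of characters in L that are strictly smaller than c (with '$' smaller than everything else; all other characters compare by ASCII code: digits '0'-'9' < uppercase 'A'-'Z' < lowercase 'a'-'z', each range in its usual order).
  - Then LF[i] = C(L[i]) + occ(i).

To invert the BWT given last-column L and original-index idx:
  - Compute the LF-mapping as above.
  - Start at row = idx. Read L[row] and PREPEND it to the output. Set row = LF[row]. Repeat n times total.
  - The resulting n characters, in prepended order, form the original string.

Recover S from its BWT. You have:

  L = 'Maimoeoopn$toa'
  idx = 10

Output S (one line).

LF mapping: 1 2 5 6 8 4 9 10 12 7 0 13 11 3
Walk LF starting at row 10, prepending L[row]:
  step 1: row=10, L[10]='$', prepend. Next row=LF[10]=0
  step 2: row=0, L[0]='M', prepend. Next row=LF[0]=1
  step 3: row=1, L[1]='a', prepend. Next row=LF[1]=2
  step 4: row=2, L[2]='i', prepend. Next row=LF[2]=5
  step 5: row=5, L[5]='e', prepend. Next row=LF[5]=4
  step 6: row=4, L[4]='o', prepend. Next row=LF[4]=8
  step 7: row=8, L[8]='p', prepend. Next row=LF[8]=12
  step 8: row=12, L[12]='o', prepend. Next row=LF[12]=11
  step 9: row=11, L[11]='t', prepend. Next row=LF[11]=13
  step 10: row=13, L[13]='a', prepend. Next row=LF[13]=3
  step 11: row=3, L[3]='m', prepend. Next row=LF[3]=6
  step 12: row=6, L[6]='o', prepend. Next row=LF[6]=9
  step 13: row=9, L[9]='n', prepend. Next row=LF[9]=7
  step 14: row=7, L[7]='o', prepend. Next row=LF[7]=10
Reversed output: onomatopoeiaM$

Answer: onomatopoeiaM$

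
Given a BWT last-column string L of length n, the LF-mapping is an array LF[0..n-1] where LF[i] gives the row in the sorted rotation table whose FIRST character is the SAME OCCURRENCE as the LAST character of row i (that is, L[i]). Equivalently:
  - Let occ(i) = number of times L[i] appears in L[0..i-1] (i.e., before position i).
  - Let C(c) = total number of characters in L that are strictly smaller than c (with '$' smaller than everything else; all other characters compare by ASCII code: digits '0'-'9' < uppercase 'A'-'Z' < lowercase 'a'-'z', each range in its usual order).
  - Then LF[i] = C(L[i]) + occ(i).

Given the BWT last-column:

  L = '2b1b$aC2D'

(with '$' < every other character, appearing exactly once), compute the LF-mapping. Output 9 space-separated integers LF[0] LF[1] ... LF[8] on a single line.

Answer: 2 7 1 8 0 6 4 3 5

Derivation:
Char counts: '$':1, '1':1, '2':2, 'C':1, 'D':1, 'a':1, 'b':2
C (first-col start): C('$')=0, C('1')=1, C('2')=2, C('C')=4, C('D')=5, C('a')=6, C('b')=7
L[0]='2': occ=0, LF[0]=C('2')+0=2+0=2
L[1]='b': occ=0, LF[1]=C('b')+0=7+0=7
L[2]='1': occ=0, LF[2]=C('1')+0=1+0=1
L[3]='b': occ=1, LF[3]=C('b')+1=7+1=8
L[4]='$': occ=0, LF[4]=C('$')+0=0+0=0
L[5]='a': occ=0, LF[5]=C('a')+0=6+0=6
L[6]='C': occ=0, LF[6]=C('C')+0=4+0=4
L[7]='2': occ=1, LF[7]=C('2')+1=2+1=3
L[8]='D': occ=0, LF[8]=C('D')+0=5+0=5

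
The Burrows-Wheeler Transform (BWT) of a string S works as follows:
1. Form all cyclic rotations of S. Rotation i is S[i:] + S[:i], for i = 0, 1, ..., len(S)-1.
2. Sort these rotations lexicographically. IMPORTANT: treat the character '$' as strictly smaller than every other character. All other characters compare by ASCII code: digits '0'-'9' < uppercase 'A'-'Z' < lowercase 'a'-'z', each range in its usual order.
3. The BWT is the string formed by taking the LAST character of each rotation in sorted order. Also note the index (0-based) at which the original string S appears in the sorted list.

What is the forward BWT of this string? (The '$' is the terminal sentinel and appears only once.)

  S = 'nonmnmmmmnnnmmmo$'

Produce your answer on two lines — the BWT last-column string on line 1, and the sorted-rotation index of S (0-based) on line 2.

Answer: onmnmmnmmmnonm$mn
14

Derivation:
All 17 rotations (rotation i = S[i:]+S[:i]):
  rot[0] = nonmnmmmmnnnmmmo$
  rot[1] = onmnmmmmnnnmmmo$n
  rot[2] = nmnmmmmnnnmmmo$no
  rot[3] = mnmmmmnnnmmmo$non
  rot[4] = nmmmmnnnmmmo$nonm
  rot[5] = mmmmnnnmmmo$nonmn
  rot[6] = mmmnnnmmmo$nonmnm
  rot[7] = mmnnnmmmo$nonmnmm
  rot[8] = mnnnmmmo$nonmnmmm
  rot[9] = nnnmmmo$nonmnmmmm
  rot[10] = nnmmmo$nonmnmmmmn
  rot[11] = nmmmo$nonmnmmmmnn
  rot[12] = mmmo$nonmnmmmmnnn
  rot[13] = mmo$nonmnmmmmnnnm
  rot[14] = mo$nonmnmmmmnnnmm
  rot[15] = o$nonmnmmmmnnnmmm
  rot[16] = $nonmnmmmmnnnmmmo
Sorted (with $ < everything):
  sorted[0] = $nonmnmmmmnnnmmmo  (last char: 'o')
  sorted[1] = mmmmnnnmmmo$nonmn  (last char: 'n')
  sorted[2] = mmmnnnmmmo$nonmnm  (last char: 'm')
  sorted[3] = mmmo$nonmnmmmmnnn  (last char: 'n')
  sorted[4] = mmnnnmmmo$nonmnmm  (last char: 'm')
  sorted[5] = mmo$nonmnmmmmnnnm  (last char: 'm')
  sorted[6] = mnmmmmnnnmmmo$non  (last char: 'n')
  sorted[7] = mnnnmmmo$nonmnmmm  (last char: 'm')
  sorted[8] = mo$nonmnmmmmnnnmm  (last char: 'm')
  sorted[9] = nmmmmnnnmmmo$nonm  (last char: 'm')
  sorted[10] = nmmmo$nonmnmmmmnn  (last char: 'n')
  sorted[11] = nmnmmmmnnnmmmo$no  (last char: 'o')
  sorted[12] = nnmmmo$nonmnmmmmn  (last char: 'n')
  sorted[13] = nnnmmmo$nonmnmmmm  (last char: 'm')
  sorted[14] = nonmnmmmmnnnmmmo$  (last char: '$')
  sorted[15] = o$nonmnmmmmnnnmmm  (last char: 'm')
  sorted[16] = onmnmmmmnnnmmmo$n  (last char: 'n')
Last column: onmnmmnmmmnonm$mn
Original string S is at sorted index 14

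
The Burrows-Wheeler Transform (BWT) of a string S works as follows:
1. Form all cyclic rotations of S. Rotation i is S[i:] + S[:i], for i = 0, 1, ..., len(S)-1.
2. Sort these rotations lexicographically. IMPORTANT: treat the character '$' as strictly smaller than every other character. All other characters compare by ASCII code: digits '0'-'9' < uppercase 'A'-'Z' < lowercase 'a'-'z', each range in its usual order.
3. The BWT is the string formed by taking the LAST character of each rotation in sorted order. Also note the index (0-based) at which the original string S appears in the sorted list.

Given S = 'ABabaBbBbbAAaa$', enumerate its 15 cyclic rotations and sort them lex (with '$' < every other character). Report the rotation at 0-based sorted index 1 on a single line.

Answer: AAaa$ABabaBbBbb

Derivation:
All 15 rotations (rotation i = S[i:]+S[:i]):
  rot[0] = ABabaBbBbbAAaa$
  rot[1] = BabaBbBbbAAaa$A
  rot[2] = abaBbBbbAAaa$AB
  rot[3] = baBbBbbAAaa$ABa
  rot[4] = aBbBbbAAaa$ABab
  rot[5] = BbBbbAAaa$ABaba
  rot[6] = bBbbAAaa$ABabaB
  rot[7] = BbbAAaa$ABabaBb
  rot[8] = bbAAaa$ABabaBbB
  rot[9] = bAAaa$ABabaBbBb
  rot[10] = AAaa$ABabaBbBbb
  rot[11] = Aaa$ABabaBbBbbA
  rot[12] = aa$ABabaBbBbbAA
  rot[13] = a$ABabaBbBbbAAa
  rot[14] = $ABabaBbBbbAAaa
Sorted (with $ < everything):
  sorted[0] = $ABabaBbBbbAAaa
  sorted[1] = AAaa$ABabaBbBbb
  sorted[2] = ABabaBbBbbAAaa$
  sorted[3] = Aaa$ABabaBbBbbA
  sorted[4] = BabaBbBbbAAaa$A
  sorted[5] = BbBbbAAaa$ABaba
  sorted[6] = BbbAAaa$ABabaBb
  sorted[7] = a$ABabaBbBbbAAa
  sorted[8] = aBbBbbAAaa$ABab
  sorted[9] = aa$ABabaBbBbbAA
  sorted[10] = abaBbBbbAAaa$AB
  sorted[11] = bAAaa$ABabaBbBb
  sorted[12] = bBbbAAaa$ABabaB
  sorted[13] = baBbBbbAAaa$ABa
  sorted[14] = bbAAaa$ABabaBbB
sorted[1] = AAaa$ABabaBbBbb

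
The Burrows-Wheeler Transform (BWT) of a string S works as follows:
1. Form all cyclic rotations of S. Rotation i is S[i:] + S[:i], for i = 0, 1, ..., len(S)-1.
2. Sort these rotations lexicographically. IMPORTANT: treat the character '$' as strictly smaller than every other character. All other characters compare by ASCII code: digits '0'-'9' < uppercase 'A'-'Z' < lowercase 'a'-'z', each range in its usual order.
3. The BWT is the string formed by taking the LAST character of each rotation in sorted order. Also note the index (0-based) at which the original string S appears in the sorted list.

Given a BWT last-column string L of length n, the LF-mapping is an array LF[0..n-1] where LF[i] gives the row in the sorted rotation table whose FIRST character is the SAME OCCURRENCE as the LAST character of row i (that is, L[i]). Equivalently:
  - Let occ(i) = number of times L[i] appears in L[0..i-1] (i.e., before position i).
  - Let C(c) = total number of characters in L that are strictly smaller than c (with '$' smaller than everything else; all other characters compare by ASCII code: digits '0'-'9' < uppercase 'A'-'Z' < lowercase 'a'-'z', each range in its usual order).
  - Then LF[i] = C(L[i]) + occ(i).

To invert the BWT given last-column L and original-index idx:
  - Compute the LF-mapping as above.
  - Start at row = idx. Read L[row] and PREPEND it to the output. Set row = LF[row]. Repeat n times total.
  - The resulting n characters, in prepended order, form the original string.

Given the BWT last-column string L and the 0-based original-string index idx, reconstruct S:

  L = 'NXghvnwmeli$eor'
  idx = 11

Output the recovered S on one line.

LF mapping: 1 2 5 6 13 10 14 9 3 8 7 0 4 11 12
Walk LF starting at row 11, prepending L[row]:
  step 1: row=11, L[11]='$', prepend. Next row=LF[11]=0
  step 2: row=0, L[0]='N', prepend. Next row=LF[0]=1
  step 3: row=1, L[1]='X', prepend. Next row=LF[1]=2
  step 4: row=2, L[2]='g', prepend. Next row=LF[2]=5
  step 5: row=5, L[5]='n', prepend. Next row=LF[5]=10
  step 6: row=10, L[10]='i', prepend. Next row=LF[10]=7
  step 7: row=7, L[7]='m', prepend. Next row=LF[7]=9
  step 8: row=9, L[9]='l', prepend. Next row=LF[9]=8
  step 9: row=8, L[8]='e', prepend. Next row=LF[8]=3
  step 10: row=3, L[3]='h', prepend. Next row=LF[3]=6
  step 11: row=6, L[6]='w', prepend. Next row=LF[6]=14
  step 12: row=14, L[14]='r', prepend. Next row=LF[14]=12
  step 13: row=12, L[12]='e', prepend. Next row=LF[12]=4
  step 14: row=4, L[4]='v', prepend. Next row=LF[4]=13
  step 15: row=13, L[13]='o', prepend. Next row=LF[13]=11
Reversed output: overwhelmingXN$

Answer: overwhelmingXN$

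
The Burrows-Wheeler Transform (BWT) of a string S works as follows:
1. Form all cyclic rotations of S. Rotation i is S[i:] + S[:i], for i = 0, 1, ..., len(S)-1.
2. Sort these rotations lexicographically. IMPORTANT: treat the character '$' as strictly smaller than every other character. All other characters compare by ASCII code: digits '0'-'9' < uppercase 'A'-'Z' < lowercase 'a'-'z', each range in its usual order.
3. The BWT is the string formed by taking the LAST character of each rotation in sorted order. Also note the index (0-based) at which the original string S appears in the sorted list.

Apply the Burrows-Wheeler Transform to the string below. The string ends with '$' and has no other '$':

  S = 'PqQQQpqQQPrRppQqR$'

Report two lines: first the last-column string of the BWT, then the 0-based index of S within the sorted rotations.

Answer: R$QQqqQQpqrpRQpPQP
1

Derivation:
All 18 rotations (rotation i = S[i:]+S[:i]):
  rot[0] = PqQQQpqQQPrRppQqR$
  rot[1] = qQQQpqQQPrRppQqR$P
  rot[2] = QQQpqQQPrRppQqR$Pq
  rot[3] = QQpqQQPrRppQqR$PqQ
  rot[4] = QpqQQPrRppQqR$PqQQ
  rot[5] = pqQQPrRppQqR$PqQQQ
  rot[6] = qQQPrRppQqR$PqQQQp
  rot[7] = QQPrRppQqR$PqQQQpq
  rot[8] = QPrRppQqR$PqQQQpqQ
  rot[9] = PrRppQqR$PqQQQpqQQ
  rot[10] = rRppQqR$PqQQQpqQQP
  rot[11] = RppQqR$PqQQQpqQQPr
  rot[12] = ppQqR$PqQQQpqQQPrR
  rot[13] = pQqR$PqQQQpqQQPrRp
  rot[14] = QqR$PqQQQpqQQPrRpp
  rot[15] = qR$PqQQQpqQQPrRppQ
  rot[16] = R$PqQQQpqQQPrRppQq
  rot[17] = $PqQQQpqQQPrRppQqR
Sorted (with $ < everything):
  sorted[0] = $PqQQQpqQQPrRppQqR  (last char: 'R')
  sorted[1] = PqQQQpqQQPrRppQqR$  (last char: '$')
  sorted[2] = PrRppQqR$PqQQQpqQQ  (last char: 'Q')
  sorted[3] = QPrRppQqR$PqQQQpqQ  (last char: 'Q')
  sorted[4] = QQPrRppQqR$PqQQQpq  (last char: 'q')
  sorted[5] = QQQpqQQPrRppQqR$Pq  (last char: 'q')
  sorted[6] = QQpqQQPrRppQqR$PqQ  (last char: 'Q')
  sorted[7] = QpqQQPrRppQqR$PqQQ  (last char: 'Q')
  sorted[8] = QqR$PqQQQpqQQPrRpp  (last char: 'p')
  sorted[9] = R$PqQQQpqQQPrRppQq  (last char: 'q')
  sorted[10] = RppQqR$PqQQQpqQQPr  (last char: 'r')
  sorted[11] = pQqR$PqQQQpqQQPrRp  (last char: 'p')
  sorted[12] = ppQqR$PqQQQpqQQPrR  (last char: 'R')
  sorted[13] = pqQQPrRppQqR$PqQQQ  (last char: 'Q')
  sorted[14] = qQQPrRppQqR$PqQQQp  (last char: 'p')
  sorted[15] = qQQQpqQQPrRppQqR$P  (last char: 'P')
  sorted[16] = qR$PqQQQpqQQPrRppQ  (last char: 'Q')
  sorted[17] = rRppQqR$PqQQQpqQQP  (last char: 'P')
Last column: R$QQqqQQpqrpRQpPQP
Original string S is at sorted index 1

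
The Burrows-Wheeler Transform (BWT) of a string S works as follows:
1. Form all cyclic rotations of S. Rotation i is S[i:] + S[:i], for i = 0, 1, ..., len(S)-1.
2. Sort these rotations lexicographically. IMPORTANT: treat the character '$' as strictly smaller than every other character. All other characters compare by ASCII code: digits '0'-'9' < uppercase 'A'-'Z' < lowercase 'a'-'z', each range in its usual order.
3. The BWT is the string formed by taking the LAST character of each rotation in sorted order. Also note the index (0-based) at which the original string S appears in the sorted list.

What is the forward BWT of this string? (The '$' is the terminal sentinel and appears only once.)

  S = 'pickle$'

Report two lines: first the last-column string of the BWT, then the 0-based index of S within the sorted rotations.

All 7 rotations (rotation i = S[i:]+S[:i]):
  rot[0] = pickle$
  rot[1] = ickle$p
  rot[2] = ckle$pi
  rot[3] = kle$pic
  rot[4] = le$pick
  rot[5] = e$pickl
  rot[6] = $pickle
Sorted (with $ < everything):
  sorted[0] = $pickle  (last char: 'e')
  sorted[1] = ckle$pi  (last char: 'i')
  sorted[2] = e$pickl  (last char: 'l')
  sorted[3] = ickle$p  (last char: 'p')
  sorted[4] = kle$pic  (last char: 'c')
  sorted[5] = le$pick  (last char: 'k')
  sorted[6] = pickle$  (last char: '$')
Last column: eilpck$
Original string S is at sorted index 6

Answer: eilpck$
6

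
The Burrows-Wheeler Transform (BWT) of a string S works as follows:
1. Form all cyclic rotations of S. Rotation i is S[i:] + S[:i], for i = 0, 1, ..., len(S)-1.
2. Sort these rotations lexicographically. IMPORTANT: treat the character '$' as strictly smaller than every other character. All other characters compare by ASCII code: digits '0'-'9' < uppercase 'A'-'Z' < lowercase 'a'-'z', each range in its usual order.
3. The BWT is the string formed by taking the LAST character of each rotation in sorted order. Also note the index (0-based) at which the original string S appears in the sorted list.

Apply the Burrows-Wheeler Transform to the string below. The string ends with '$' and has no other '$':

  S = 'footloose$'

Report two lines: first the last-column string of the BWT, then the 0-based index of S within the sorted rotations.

Answer: es$tlfoooo
2

Derivation:
All 10 rotations (rotation i = S[i:]+S[:i]):
  rot[0] = footloose$
  rot[1] = ootloose$f
  rot[2] = otloose$fo
  rot[3] = tloose$foo
  rot[4] = loose$foot
  rot[5] = oose$footl
  rot[6] = ose$footlo
  rot[7] = se$footloo
  rot[8] = e$footloos
  rot[9] = $footloose
Sorted (with $ < everything):
  sorted[0] = $footloose  (last char: 'e')
  sorted[1] = e$footloos  (last char: 's')
  sorted[2] = footloose$  (last char: '$')
  sorted[3] = loose$foot  (last char: 't')
  sorted[4] = oose$footl  (last char: 'l')
  sorted[5] = ootloose$f  (last char: 'f')
  sorted[6] = ose$footlo  (last char: 'o')
  sorted[7] = otloose$fo  (last char: 'o')
  sorted[8] = se$footloo  (last char: 'o')
  sorted[9] = tloose$foo  (last char: 'o')
Last column: es$tlfoooo
Original string S is at sorted index 2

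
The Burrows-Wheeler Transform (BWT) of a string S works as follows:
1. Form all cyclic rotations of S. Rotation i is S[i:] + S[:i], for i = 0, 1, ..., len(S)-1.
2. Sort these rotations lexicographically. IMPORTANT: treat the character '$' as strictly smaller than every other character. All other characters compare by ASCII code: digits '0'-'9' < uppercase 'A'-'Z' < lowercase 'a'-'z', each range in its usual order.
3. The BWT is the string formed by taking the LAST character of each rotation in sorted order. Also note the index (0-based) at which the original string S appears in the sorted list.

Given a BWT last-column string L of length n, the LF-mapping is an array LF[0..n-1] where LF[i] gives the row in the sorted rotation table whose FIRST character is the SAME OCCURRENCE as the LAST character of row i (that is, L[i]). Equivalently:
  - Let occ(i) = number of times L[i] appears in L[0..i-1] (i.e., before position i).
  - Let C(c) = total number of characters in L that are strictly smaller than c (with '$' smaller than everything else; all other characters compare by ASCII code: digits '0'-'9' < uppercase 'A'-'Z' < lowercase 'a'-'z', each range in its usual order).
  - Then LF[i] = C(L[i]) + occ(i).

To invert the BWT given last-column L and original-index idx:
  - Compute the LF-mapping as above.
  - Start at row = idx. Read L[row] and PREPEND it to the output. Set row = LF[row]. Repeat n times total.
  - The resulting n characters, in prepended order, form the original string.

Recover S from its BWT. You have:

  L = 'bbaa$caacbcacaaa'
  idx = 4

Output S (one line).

LF mapping: 9 10 1 2 0 12 3 4 13 11 14 5 15 6 7 8
Walk LF starting at row 4, prepending L[row]:
  step 1: row=4, L[4]='$', prepend. Next row=LF[4]=0
  step 2: row=0, L[0]='b', prepend. Next row=LF[0]=9
  step 3: row=9, L[9]='b', prepend. Next row=LF[9]=11
  step 4: row=11, L[11]='a', prepend. Next row=LF[11]=5
  step 5: row=5, L[5]='c', prepend. Next row=LF[5]=12
  step 6: row=12, L[12]='c', prepend. Next row=LF[12]=15
  step 7: row=15, L[15]='a', prepend. Next row=LF[15]=8
  step 8: row=8, L[8]='c', prepend. Next row=LF[8]=13
  step 9: row=13, L[13]='a', prepend. Next row=LF[13]=6
  step 10: row=6, L[6]='a', prepend. Next row=LF[6]=3
  step 11: row=3, L[3]='a', prepend. Next row=LF[3]=2
  step 12: row=2, L[2]='a', prepend. Next row=LF[2]=1
  step 13: row=1, L[1]='b', prepend. Next row=LF[1]=10
  step 14: row=10, L[10]='c', prepend. Next row=LF[10]=14
  step 15: row=14, L[14]='a', prepend. Next row=LF[14]=7
  step 16: row=7, L[7]='a', prepend. Next row=LF[7]=4
Reversed output: aacbaaaacaccabb$

Answer: aacbaaaacaccabb$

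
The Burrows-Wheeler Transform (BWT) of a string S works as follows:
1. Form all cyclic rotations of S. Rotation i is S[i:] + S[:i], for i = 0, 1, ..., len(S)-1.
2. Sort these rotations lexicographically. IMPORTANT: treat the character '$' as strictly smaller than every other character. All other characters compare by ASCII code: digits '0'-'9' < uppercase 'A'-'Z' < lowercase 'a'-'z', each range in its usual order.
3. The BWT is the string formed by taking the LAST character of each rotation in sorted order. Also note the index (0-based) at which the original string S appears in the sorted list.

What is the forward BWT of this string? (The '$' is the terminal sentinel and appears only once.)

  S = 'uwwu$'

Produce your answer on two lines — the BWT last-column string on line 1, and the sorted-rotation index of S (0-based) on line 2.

All 5 rotations (rotation i = S[i:]+S[:i]):
  rot[0] = uwwu$
  rot[1] = wwu$u
  rot[2] = wu$uw
  rot[3] = u$uww
  rot[4] = $uwwu
Sorted (with $ < everything):
  sorted[0] = $uwwu  (last char: 'u')
  sorted[1] = u$uww  (last char: 'w')
  sorted[2] = uwwu$  (last char: '$')
  sorted[3] = wu$uw  (last char: 'w')
  sorted[4] = wwu$u  (last char: 'u')
Last column: uw$wu
Original string S is at sorted index 2

Answer: uw$wu
2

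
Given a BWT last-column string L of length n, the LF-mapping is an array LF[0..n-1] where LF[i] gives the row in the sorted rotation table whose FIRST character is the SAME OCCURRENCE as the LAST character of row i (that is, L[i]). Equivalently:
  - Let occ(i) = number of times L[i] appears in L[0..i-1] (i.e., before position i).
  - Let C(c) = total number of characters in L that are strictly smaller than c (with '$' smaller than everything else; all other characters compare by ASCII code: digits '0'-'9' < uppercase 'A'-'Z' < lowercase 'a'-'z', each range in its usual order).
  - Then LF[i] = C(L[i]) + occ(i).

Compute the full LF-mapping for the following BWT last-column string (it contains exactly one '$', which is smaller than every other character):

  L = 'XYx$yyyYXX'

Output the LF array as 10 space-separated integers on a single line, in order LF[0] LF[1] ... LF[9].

Char counts: '$':1, 'X':3, 'Y':2, 'x':1, 'y':3
C (first-col start): C('$')=0, C('X')=1, C('Y')=4, C('x')=6, C('y')=7
L[0]='X': occ=0, LF[0]=C('X')+0=1+0=1
L[1]='Y': occ=0, LF[1]=C('Y')+0=4+0=4
L[2]='x': occ=0, LF[2]=C('x')+0=6+0=6
L[3]='$': occ=0, LF[3]=C('$')+0=0+0=0
L[4]='y': occ=0, LF[4]=C('y')+0=7+0=7
L[5]='y': occ=1, LF[5]=C('y')+1=7+1=8
L[6]='y': occ=2, LF[6]=C('y')+2=7+2=9
L[7]='Y': occ=1, LF[7]=C('Y')+1=4+1=5
L[8]='X': occ=1, LF[8]=C('X')+1=1+1=2
L[9]='X': occ=2, LF[9]=C('X')+2=1+2=3

Answer: 1 4 6 0 7 8 9 5 2 3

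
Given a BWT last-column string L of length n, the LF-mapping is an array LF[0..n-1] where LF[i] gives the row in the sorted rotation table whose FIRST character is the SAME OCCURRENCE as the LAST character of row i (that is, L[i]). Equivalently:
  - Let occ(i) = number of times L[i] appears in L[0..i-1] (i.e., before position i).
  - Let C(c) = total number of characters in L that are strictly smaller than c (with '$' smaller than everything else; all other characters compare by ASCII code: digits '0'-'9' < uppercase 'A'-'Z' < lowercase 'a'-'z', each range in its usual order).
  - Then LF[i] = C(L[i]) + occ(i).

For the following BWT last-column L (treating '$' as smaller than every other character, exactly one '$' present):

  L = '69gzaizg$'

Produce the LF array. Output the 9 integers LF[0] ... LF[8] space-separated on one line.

Answer: 1 2 4 7 3 6 8 5 0

Derivation:
Char counts: '$':1, '6':1, '9':1, 'a':1, 'g':2, 'i':1, 'z':2
C (first-col start): C('$')=0, C('6')=1, C('9')=2, C('a')=3, C('g')=4, C('i')=6, C('z')=7
L[0]='6': occ=0, LF[0]=C('6')+0=1+0=1
L[1]='9': occ=0, LF[1]=C('9')+0=2+0=2
L[2]='g': occ=0, LF[2]=C('g')+0=4+0=4
L[3]='z': occ=0, LF[3]=C('z')+0=7+0=7
L[4]='a': occ=0, LF[4]=C('a')+0=3+0=3
L[5]='i': occ=0, LF[5]=C('i')+0=6+0=6
L[6]='z': occ=1, LF[6]=C('z')+1=7+1=8
L[7]='g': occ=1, LF[7]=C('g')+1=4+1=5
L[8]='$': occ=0, LF[8]=C('$')+0=0+0=0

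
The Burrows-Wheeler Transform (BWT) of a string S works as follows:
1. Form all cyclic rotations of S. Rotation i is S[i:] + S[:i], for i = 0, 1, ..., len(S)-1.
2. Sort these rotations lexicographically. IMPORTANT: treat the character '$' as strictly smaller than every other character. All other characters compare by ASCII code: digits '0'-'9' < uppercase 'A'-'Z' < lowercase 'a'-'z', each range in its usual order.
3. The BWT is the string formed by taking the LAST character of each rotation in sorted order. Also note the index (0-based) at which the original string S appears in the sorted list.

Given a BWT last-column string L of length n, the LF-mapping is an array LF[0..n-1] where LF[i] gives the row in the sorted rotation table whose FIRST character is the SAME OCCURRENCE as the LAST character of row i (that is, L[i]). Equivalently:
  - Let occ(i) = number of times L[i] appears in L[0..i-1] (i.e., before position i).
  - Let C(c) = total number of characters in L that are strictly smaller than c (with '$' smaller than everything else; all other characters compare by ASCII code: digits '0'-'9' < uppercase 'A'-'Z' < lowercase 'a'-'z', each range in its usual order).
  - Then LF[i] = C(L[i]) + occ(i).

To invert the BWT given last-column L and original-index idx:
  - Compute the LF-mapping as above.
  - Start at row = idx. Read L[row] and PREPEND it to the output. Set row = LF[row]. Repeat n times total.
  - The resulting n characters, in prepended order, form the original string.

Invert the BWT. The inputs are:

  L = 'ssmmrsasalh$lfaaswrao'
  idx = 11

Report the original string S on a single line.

LF mapping: 15 16 10 11 13 17 1 18 2 8 7 0 9 6 3 4 19 20 14 5 12
Walk LF starting at row 11, prepending L[row]:
  step 1: row=11, L[11]='$', prepend. Next row=LF[11]=0
  step 2: row=0, L[0]='s', prepend. Next row=LF[0]=15
  step 3: row=15, L[15]='a', prepend. Next row=LF[15]=4
  step 4: row=4, L[4]='r', prepend. Next row=LF[4]=13
  step 5: row=13, L[13]='f', prepend. Next row=LF[13]=6
  step 6: row=6, L[6]='a', prepend. Next row=LF[6]=1
  step 7: row=1, L[1]='s', prepend. Next row=LF[1]=16
  step 8: row=16, L[16]='s', prepend. Next row=LF[16]=19
  step 9: row=19, L[19]='a', prepend. Next row=LF[19]=5
  step 10: row=5, L[5]='s', prepend. Next row=LF[5]=17
  step 11: row=17, L[17]='w', prepend. Next row=LF[17]=20
  step 12: row=20, L[20]='o', prepend. Next row=LF[20]=12
  step 13: row=12, L[12]='l', prepend. Next row=LF[12]=9
  step 14: row=9, L[9]='l', prepend. Next row=LF[9]=8
  step 15: row=8, L[8]='a', prepend. Next row=LF[8]=2
  step 16: row=2, L[2]='m', prepend. Next row=LF[2]=10
  step 17: row=10, L[10]='h', prepend. Next row=LF[10]=7
  step 18: row=7, L[7]='s', prepend. Next row=LF[7]=18
  step 19: row=18, L[18]='r', prepend. Next row=LF[18]=14
  step 20: row=14, L[14]='a', prepend. Next row=LF[14]=3
  step 21: row=3, L[3]='m', prepend. Next row=LF[3]=11
Reversed output: marshmallowsassafras$

Answer: marshmallowsassafras$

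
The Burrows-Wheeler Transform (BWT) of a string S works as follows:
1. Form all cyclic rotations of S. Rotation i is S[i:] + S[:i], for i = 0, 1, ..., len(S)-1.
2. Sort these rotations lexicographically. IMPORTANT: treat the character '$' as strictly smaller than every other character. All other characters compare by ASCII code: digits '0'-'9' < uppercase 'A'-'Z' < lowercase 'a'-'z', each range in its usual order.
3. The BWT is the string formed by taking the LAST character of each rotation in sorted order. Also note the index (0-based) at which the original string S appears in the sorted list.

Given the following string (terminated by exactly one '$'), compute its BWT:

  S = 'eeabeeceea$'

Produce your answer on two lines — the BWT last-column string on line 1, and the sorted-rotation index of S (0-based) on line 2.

All 11 rotations (rotation i = S[i:]+S[:i]):
  rot[0] = eeabeeceea$
  rot[1] = eabeeceea$e
  rot[2] = abeeceea$ee
  rot[3] = beeceea$eea
  rot[4] = eeceea$eeab
  rot[5] = eceea$eeabe
  rot[6] = ceea$eeabee
  rot[7] = eea$eeabeec
  rot[8] = ea$eeabeece
  rot[9] = a$eeabeecee
  rot[10] = $eeabeeceea
Sorted (with $ < everything):
  sorted[0] = $eeabeeceea  (last char: 'a')
  sorted[1] = a$eeabeecee  (last char: 'e')
  sorted[2] = abeeceea$ee  (last char: 'e')
  sorted[3] = beeceea$eea  (last char: 'a')
  sorted[4] = ceea$eeabee  (last char: 'e')
  sorted[5] = ea$eeabeece  (last char: 'e')
  sorted[6] = eabeeceea$e  (last char: 'e')
  sorted[7] = eceea$eeabe  (last char: 'e')
  sorted[8] = eea$eeabeec  (last char: 'c')
  sorted[9] = eeabeeceea$  (last char: '$')
  sorted[10] = eeceea$eeab  (last char: 'b')
Last column: aeeaeeeec$b
Original string S is at sorted index 9

Answer: aeeaeeeec$b
9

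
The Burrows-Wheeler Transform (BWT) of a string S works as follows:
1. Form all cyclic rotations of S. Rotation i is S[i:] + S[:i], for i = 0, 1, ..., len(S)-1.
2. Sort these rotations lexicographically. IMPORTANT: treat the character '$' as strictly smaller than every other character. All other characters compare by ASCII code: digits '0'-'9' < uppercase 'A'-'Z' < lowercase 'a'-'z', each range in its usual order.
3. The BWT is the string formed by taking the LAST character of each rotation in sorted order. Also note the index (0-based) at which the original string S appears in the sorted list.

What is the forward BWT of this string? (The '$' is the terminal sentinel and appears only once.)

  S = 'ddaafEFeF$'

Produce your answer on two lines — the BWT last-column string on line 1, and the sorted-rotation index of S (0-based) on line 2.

Answer: FfeEdad$Fa
7

Derivation:
All 10 rotations (rotation i = S[i:]+S[:i]):
  rot[0] = ddaafEFeF$
  rot[1] = daafEFeF$d
  rot[2] = aafEFeF$dd
  rot[3] = afEFeF$dda
  rot[4] = fEFeF$ddaa
  rot[5] = EFeF$ddaaf
  rot[6] = FeF$ddaafE
  rot[7] = eF$ddaafEF
  rot[8] = F$ddaafEFe
  rot[9] = $ddaafEFeF
Sorted (with $ < everything):
  sorted[0] = $ddaafEFeF  (last char: 'F')
  sorted[1] = EFeF$ddaaf  (last char: 'f')
  sorted[2] = F$ddaafEFe  (last char: 'e')
  sorted[3] = FeF$ddaafE  (last char: 'E')
  sorted[4] = aafEFeF$dd  (last char: 'd')
  sorted[5] = afEFeF$dda  (last char: 'a')
  sorted[6] = daafEFeF$d  (last char: 'd')
  sorted[7] = ddaafEFeF$  (last char: '$')
  sorted[8] = eF$ddaafEF  (last char: 'F')
  sorted[9] = fEFeF$ddaa  (last char: 'a')
Last column: FfeEdad$Fa
Original string S is at sorted index 7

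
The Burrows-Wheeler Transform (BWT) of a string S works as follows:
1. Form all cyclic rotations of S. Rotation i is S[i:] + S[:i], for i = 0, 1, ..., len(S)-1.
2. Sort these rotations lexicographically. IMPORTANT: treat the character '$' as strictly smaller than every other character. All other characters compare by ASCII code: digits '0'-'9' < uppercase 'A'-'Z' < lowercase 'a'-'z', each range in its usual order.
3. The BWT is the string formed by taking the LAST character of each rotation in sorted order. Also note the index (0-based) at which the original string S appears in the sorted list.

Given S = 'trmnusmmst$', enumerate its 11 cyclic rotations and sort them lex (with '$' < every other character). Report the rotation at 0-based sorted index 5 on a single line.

Answer: rmnusmmst$t

Derivation:
All 11 rotations (rotation i = S[i:]+S[:i]):
  rot[0] = trmnusmmst$
  rot[1] = rmnusmmst$t
  rot[2] = mnusmmst$tr
  rot[3] = nusmmst$trm
  rot[4] = usmmst$trmn
  rot[5] = smmst$trmnu
  rot[6] = mmst$trmnus
  rot[7] = mst$trmnusm
  rot[8] = st$trmnusmm
  rot[9] = t$trmnusmms
  rot[10] = $trmnusmmst
Sorted (with $ < everything):
  sorted[0] = $trmnusmmst
  sorted[1] = mmst$trmnus
  sorted[2] = mnusmmst$tr
  sorted[3] = mst$trmnusm
  sorted[4] = nusmmst$trm
  sorted[5] = rmnusmmst$t
  sorted[6] = smmst$trmnu
  sorted[7] = st$trmnusmm
  sorted[8] = t$trmnusmms
  sorted[9] = trmnusmmst$
  sorted[10] = usmmst$trmn
sorted[5] = rmnusmmst$t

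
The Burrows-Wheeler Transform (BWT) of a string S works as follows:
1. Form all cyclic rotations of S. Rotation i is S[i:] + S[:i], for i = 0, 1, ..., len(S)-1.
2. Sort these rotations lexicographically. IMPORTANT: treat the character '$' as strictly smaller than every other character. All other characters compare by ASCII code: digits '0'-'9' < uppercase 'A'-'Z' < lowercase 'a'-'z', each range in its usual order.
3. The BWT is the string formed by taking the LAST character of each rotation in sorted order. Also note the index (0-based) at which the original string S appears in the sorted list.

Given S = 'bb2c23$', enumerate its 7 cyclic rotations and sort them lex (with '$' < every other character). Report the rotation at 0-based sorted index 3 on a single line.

All 7 rotations (rotation i = S[i:]+S[:i]):
  rot[0] = bb2c23$
  rot[1] = b2c23$b
  rot[2] = 2c23$bb
  rot[3] = c23$bb2
  rot[4] = 23$bb2c
  rot[5] = 3$bb2c2
  rot[6] = $bb2c23
Sorted (with $ < everything):
  sorted[0] = $bb2c23
  sorted[1] = 23$bb2c
  sorted[2] = 2c23$bb
  sorted[3] = 3$bb2c2
  sorted[4] = b2c23$b
  sorted[5] = bb2c23$
  sorted[6] = c23$bb2
sorted[3] = 3$bb2c2

Answer: 3$bb2c2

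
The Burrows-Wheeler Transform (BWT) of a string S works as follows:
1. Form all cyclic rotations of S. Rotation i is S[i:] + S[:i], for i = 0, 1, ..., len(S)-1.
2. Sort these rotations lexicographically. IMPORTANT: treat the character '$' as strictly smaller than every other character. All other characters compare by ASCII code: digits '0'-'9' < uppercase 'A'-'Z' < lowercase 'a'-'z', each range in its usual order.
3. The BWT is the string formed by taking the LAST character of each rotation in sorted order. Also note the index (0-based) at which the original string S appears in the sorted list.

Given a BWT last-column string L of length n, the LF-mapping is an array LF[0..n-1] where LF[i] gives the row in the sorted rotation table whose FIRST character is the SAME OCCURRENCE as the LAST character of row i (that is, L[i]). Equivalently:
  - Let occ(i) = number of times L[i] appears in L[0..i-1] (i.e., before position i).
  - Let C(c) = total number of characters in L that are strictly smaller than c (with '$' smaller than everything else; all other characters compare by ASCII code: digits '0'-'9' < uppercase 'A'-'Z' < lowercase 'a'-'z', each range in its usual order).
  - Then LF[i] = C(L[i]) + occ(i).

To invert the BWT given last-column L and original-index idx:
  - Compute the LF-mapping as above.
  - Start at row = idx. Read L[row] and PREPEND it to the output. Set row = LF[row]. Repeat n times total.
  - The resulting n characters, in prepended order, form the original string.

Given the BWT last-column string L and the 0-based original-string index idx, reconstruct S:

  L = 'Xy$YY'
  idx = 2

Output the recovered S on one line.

Answer: YYyX$

Derivation:
LF mapping: 1 4 0 2 3
Walk LF starting at row 2, prepending L[row]:
  step 1: row=2, L[2]='$', prepend. Next row=LF[2]=0
  step 2: row=0, L[0]='X', prepend. Next row=LF[0]=1
  step 3: row=1, L[1]='y', prepend. Next row=LF[1]=4
  step 4: row=4, L[4]='Y', prepend. Next row=LF[4]=3
  step 5: row=3, L[3]='Y', prepend. Next row=LF[3]=2
Reversed output: YYyX$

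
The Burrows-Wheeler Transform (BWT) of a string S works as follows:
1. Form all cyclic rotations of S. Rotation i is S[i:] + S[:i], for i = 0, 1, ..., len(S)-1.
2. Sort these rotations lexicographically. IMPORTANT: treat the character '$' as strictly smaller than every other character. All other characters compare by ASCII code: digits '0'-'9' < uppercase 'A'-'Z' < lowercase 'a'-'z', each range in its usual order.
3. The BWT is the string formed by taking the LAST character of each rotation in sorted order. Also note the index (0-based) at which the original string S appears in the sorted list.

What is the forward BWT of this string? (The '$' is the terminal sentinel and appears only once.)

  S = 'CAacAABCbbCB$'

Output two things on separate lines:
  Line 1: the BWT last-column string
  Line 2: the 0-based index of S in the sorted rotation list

Answer: BcACCA$bBAbCa
6

Derivation:
All 13 rotations (rotation i = S[i:]+S[:i]):
  rot[0] = CAacAABCbbCB$
  rot[1] = AacAABCbbCB$C
  rot[2] = acAABCbbCB$CA
  rot[3] = cAABCbbCB$CAa
  rot[4] = AABCbbCB$CAac
  rot[5] = ABCbbCB$CAacA
  rot[6] = BCbbCB$CAacAA
  rot[7] = CbbCB$CAacAAB
  rot[8] = bbCB$CAacAABC
  rot[9] = bCB$CAacAABCb
  rot[10] = CB$CAacAABCbb
  rot[11] = B$CAacAABCbbC
  rot[12] = $CAacAABCbbCB
Sorted (with $ < everything):
  sorted[0] = $CAacAABCbbCB  (last char: 'B')
  sorted[1] = AABCbbCB$CAac  (last char: 'c')
  sorted[2] = ABCbbCB$CAacA  (last char: 'A')
  sorted[3] = AacAABCbbCB$C  (last char: 'C')
  sorted[4] = B$CAacAABCbbC  (last char: 'C')
  sorted[5] = BCbbCB$CAacAA  (last char: 'A')
  sorted[6] = CAacAABCbbCB$  (last char: '$')
  sorted[7] = CB$CAacAABCbb  (last char: 'b')
  sorted[8] = CbbCB$CAacAAB  (last char: 'B')
  sorted[9] = acAABCbbCB$CA  (last char: 'A')
  sorted[10] = bCB$CAacAABCb  (last char: 'b')
  sorted[11] = bbCB$CAacAABC  (last char: 'C')
  sorted[12] = cAABCbbCB$CAa  (last char: 'a')
Last column: BcACCA$bBAbCa
Original string S is at sorted index 6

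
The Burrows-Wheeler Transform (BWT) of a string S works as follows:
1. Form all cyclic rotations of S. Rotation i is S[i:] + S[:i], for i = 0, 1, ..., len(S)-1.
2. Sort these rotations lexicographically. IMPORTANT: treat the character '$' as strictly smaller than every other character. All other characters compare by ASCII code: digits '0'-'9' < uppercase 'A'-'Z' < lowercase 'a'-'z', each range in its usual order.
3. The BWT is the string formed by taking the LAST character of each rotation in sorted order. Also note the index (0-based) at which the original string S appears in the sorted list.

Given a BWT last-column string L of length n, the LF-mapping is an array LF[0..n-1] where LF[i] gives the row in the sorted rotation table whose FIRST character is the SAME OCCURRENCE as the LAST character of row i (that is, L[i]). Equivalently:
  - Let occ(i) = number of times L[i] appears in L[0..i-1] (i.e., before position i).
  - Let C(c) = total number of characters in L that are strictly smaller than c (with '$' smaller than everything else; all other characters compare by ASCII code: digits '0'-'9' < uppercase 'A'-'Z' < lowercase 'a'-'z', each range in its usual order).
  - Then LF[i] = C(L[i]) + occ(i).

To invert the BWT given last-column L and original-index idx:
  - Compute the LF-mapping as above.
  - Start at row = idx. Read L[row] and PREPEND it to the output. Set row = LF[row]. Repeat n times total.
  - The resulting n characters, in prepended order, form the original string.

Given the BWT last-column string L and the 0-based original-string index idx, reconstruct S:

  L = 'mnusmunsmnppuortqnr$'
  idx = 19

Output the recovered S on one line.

LF mapping: 1 4 17 14 2 18 5 15 3 6 9 10 19 8 12 16 11 7 13 0
Walk LF starting at row 19, prepending L[row]:
  step 1: row=19, L[19]='$', prepend. Next row=LF[19]=0
  step 2: row=0, L[0]='m', prepend. Next row=LF[0]=1
  step 3: row=1, L[1]='n', prepend. Next row=LF[1]=4
  step 4: row=4, L[4]='m', prepend. Next row=LF[4]=2
  step 5: row=2, L[2]='u', prepend. Next row=LF[2]=17
  step 6: row=17, L[17]='n', prepend. Next row=LF[17]=7
  step 7: row=7, L[7]='s', prepend. Next row=LF[7]=15
  step 8: row=15, L[15]='t', prepend. Next row=LF[15]=16
  step 9: row=16, L[16]='q', prepend. Next row=LF[16]=11
  step 10: row=11, L[11]='p', prepend. Next row=LF[11]=10
  step 11: row=10, L[10]='p', prepend. Next row=LF[10]=9
  step 12: row=9, L[9]='n', prepend. Next row=LF[9]=6
  step 13: row=6, L[6]='n', prepend. Next row=LF[6]=5
  step 14: row=5, L[5]='u', prepend. Next row=LF[5]=18
  step 15: row=18, L[18]='r', prepend. Next row=LF[18]=13
  step 16: row=13, L[13]='o', prepend. Next row=LF[13]=8
  step 17: row=8, L[8]='m', prepend. Next row=LF[8]=3
  step 18: row=3, L[3]='s', prepend. Next row=LF[3]=14
  step 19: row=14, L[14]='r', prepend. Next row=LF[14]=12
  step 20: row=12, L[12]='u', prepend. Next row=LF[12]=19
Reversed output: ursmorunnppqtsnumnm$

Answer: ursmorunnppqtsnumnm$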